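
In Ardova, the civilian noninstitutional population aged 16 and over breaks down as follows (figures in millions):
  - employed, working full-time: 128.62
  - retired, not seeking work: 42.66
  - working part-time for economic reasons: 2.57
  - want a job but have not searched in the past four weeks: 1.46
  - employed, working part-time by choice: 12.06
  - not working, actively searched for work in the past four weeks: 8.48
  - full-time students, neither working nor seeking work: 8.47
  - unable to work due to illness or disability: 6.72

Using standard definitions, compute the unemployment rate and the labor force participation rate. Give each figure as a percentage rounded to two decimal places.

Employed = 128.62 + 2.57 + 12.06 = 143.25 million (anyone who worked, including part-time for economic reasons, counts as employed).
Unemployed = 8.48 million.
Labor force = 143.25 + 8.48 = 151.73 million.
Not in labor force = 42.66 + 1.46 + 8.47 + 6.72 = 59.31 million (those not working and not actively searching are outside the labor force — including those who want a job but have given up searching).
Civilian working-age population = 151.73 + 59.31 = 211.04 million.
Unemployment rate = 8.48 / 151.73 = 5.59%.
Labor force participation rate = 151.73 / 211.04 = 71.90%.

Unemployment rate ≈ 5.59%; labor force participation rate ≈ 71.90%.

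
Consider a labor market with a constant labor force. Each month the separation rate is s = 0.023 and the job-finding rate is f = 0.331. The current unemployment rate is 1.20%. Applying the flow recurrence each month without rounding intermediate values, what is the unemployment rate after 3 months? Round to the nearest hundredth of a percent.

With a fixed labor force, u_{t+1} = u_t + s·(1−u_t) − f·u_t = u_t·(1−s−f) + s.
Here 1−s−f = 0.646 and s = 0.023.
u_1 = 0.012000 × 0.646 + 0.023 = 0.030752.
u_2 = 0.030752 × 0.646 + 0.023 = 0.042866.
u_3 = 0.042866 × 0.646 + 0.023 = 0.050691.

Unemployment rate after three months ≈ 5.07%.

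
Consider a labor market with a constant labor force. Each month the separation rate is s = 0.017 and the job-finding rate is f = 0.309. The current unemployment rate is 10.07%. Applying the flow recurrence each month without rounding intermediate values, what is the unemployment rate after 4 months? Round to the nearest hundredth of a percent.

Unemployment rate after four months ≈ 6.22%.

With a fixed labor force, u_{t+1} = u_t + s·(1−u_t) − f·u_t = u_t·(1−s−f) + s.
Here 1−s−f = 0.674 and s = 0.017.
u_1 = 0.100700 × 0.674 + 0.017 = 0.084872.
u_2 = 0.084872 × 0.674 + 0.017 = 0.074204.
u_3 = 0.074204 × 0.674 + 0.017 = 0.067013.
u_4 = 0.067013 × 0.674 + 0.017 = 0.062167.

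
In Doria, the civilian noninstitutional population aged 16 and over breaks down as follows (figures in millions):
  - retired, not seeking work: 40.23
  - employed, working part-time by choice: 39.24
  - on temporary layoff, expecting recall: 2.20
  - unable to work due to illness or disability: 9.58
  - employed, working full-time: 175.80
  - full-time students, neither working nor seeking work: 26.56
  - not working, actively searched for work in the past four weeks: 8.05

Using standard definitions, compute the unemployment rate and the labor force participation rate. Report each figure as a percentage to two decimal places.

Employed = 39.24 + 175.80 = 215.04 million.
Unemployed = 2.20 + 8.05 = 10.25 million (jobless and actively searching, or on temporary layoff).
Labor force = 215.04 + 10.25 = 225.29 million.
Not in labor force = 40.23 + 9.58 + 26.56 = 76.37 million (those not working and not actively searching are outside the labor force).
Civilian working-age population = 225.29 + 76.37 = 301.66 million.
Unemployment rate = 10.25 / 225.29 = 4.55%.
Labor force participation rate = 225.29 / 301.66 = 74.68%.

Unemployment rate ≈ 4.55%; labor force participation rate ≈ 74.68%.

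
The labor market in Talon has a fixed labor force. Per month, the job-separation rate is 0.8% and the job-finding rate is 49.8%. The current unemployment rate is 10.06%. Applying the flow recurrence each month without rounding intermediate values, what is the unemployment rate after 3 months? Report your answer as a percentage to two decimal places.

With a fixed labor force, u_{t+1} = u_t + s·(1−u_t) − f·u_t = u_t·(1−s−f) + s.
Here 1−s−f = 0.494 and s = 0.008.
u_1 = 0.100600 × 0.494 + 0.008 = 0.057696.
u_2 = 0.057696 × 0.494 + 0.008 = 0.036502.
u_3 = 0.036502 × 0.494 + 0.008 = 0.026032.

Unemployment rate after three months ≈ 2.60%.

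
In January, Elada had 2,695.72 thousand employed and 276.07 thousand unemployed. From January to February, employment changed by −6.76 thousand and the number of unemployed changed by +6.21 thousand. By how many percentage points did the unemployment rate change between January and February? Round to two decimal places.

The unemployment rate changed by +0.21 percentage points.

January: labor force = 2,695.72 + 276.07 = 2,971.79; u = 276.07/2,971.79 = 9.29%.
February: labor force = 2,688.96 + 282.28 = 2,971.24; u = 282.28/2,971.24 = 9.50%.
Change = 9.50% − 9.29% = +0.21 pp.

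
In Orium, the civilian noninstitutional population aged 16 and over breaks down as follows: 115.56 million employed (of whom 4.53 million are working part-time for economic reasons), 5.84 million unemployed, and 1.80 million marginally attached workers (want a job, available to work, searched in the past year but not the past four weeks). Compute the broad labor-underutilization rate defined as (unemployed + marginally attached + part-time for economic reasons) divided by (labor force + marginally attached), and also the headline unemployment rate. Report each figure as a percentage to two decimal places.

Labor force = 115.56 + 5.84 = 121.40 million.
Numerator = 5.84 + 1.80 + 4.53 = 12.17 million.
Denominator = 121.40 + 1.80 = 123.20 million.
Broad rate = 12.17 / 123.20 = 9.88%.
Headline unemployment rate = 5.84 / 121.40 = 4.81%.

Broad underutilization rate ≈ 9.88%; headline unemployment rate ≈ 4.81%.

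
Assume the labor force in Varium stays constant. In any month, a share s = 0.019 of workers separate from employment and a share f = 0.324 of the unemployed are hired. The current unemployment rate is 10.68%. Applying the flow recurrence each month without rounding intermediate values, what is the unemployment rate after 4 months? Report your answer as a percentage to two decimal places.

With a fixed labor force, u_{t+1} = u_t + s·(1−u_t) − f·u_t = u_t·(1−s−f) + s.
Here 1−s−f = 0.657 and s = 0.019.
u_1 = 0.106800 × 0.657 + 0.019 = 0.089168.
u_2 = 0.089168 × 0.657 + 0.019 = 0.077583.
u_3 = 0.077583 × 0.657 + 0.019 = 0.069972.
u_4 = 0.069972 × 0.657 + 0.019 = 0.064972.

Unemployment rate after four months ≈ 6.50%.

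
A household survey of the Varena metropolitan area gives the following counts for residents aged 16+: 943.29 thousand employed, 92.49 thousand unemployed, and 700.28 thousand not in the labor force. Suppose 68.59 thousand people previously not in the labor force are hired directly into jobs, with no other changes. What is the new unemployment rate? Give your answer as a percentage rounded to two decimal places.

Initially, labor force = 943.29 + 92.49 = 1,035.78 thousand, so u = 92.49/1,035.78 = 8.93%.
After the change, employed and labor force both rise by 68.59; unemployed unchanged → E = 1,011.88, U = 92.49, labor force = 1,104.37 thousand.
New unemployment rate = 92.49 / 1,104.37 = 8.37%.

New unemployment rate ≈ 8.37%.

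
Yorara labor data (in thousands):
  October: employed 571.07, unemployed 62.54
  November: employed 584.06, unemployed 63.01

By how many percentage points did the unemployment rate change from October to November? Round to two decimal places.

October: labor force = 571.07 + 62.54 = 633.61; u = 62.54/633.61 = 9.87%.
November: labor force = 584.06 + 63.01 = 647.07; u = 63.01/647.07 = 9.74%.
Change = 9.74% − 9.87% = −0.13 pp.

The unemployment rate changed by −0.13 percentage points.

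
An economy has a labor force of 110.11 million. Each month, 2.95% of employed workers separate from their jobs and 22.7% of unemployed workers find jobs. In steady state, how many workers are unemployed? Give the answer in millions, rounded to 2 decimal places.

Steady-state unemployment rate u* = s/(s+f) = 2.95/(2.95+22.7) = 0.115010.
Unemployed = u* × labor force = 0.115010 × 110.11 ≈ 12.66 million.

About 12.66 million are unemployed in steady state.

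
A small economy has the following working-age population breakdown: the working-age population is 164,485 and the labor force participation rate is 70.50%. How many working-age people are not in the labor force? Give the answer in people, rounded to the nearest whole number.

About 48,523 are not in the labor force.

Share not in the labor force = 1 − 0.7050 = 0.2950.
Not in labor force = 0.2950 × 164,485 ≈ 48,523.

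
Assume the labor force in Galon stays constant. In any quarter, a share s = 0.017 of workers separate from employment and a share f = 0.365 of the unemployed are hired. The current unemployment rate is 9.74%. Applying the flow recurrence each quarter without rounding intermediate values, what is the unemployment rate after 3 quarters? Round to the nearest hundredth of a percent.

Unemployment rate after three quarters ≈ 5.70%.

With a fixed labor force, u_{t+1} = u_t + s·(1−u_t) − f·u_t = u_t·(1−s−f) + s.
Here 1−s−f = 0.618 and s = 0.017.
u_1 = 0.097400 × 0.618 + 0.017 = 0.077193.
u_2 = 0.077193 × 0.618 + 0.017 = 0.064705.
u_3 = 0.064705 × 0.618 + 0.017 = 0.056988.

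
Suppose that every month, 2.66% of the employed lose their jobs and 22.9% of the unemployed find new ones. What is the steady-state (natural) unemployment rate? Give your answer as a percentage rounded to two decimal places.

Steady-state unemployment rate ≈ 10.41%.

At steady state the flows balance: s·E = f·U, so U/(E+U) = s/(s+f).
u* = 2.66 / (2.66 + 22.9) = 2.66 / 25.56 = 10.41%.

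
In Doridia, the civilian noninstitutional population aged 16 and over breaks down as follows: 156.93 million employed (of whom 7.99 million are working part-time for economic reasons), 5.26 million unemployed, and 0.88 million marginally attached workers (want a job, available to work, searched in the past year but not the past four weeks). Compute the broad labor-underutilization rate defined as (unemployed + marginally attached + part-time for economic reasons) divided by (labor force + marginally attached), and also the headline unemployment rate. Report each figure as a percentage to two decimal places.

Broad underutilization rate ≈ 8.66%; headline unemployment rate ≈ 3.24%.

Labor force = 156.93 + 5.26 = 162.19 million.
Numerator = 5.26 + 0.88 + 7.99 = 14.13 million.
Denominator = 162.19 + 0.88 = 163.07 million.
Broad rate = 14.13 / 163.07 = 8.66%.
Headline unemployment rate = 5.26 / 162.19 = 3.24%.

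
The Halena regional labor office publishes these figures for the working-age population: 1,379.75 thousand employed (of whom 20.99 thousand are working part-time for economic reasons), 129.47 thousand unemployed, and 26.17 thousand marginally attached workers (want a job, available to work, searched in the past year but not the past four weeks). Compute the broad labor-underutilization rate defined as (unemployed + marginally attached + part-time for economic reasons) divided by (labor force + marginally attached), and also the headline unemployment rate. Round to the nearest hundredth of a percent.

Labor force = 1,379.75 + 129.47 = 1,509.22 thousand.
Numerator = 129.47 + 26.17 + 20.99 = 176.63 thousand.
Denominator = 1,509.22 + 26.17 = 1,535.39 thousand.
Broad rate = 176.63 / 1,535.39 = 11.50%.
Headline unemployment rate = 129.47 / 1,509.22 = 8.58%.

Broad underutilization rate ≈ 11.50%; headline unemployment rate ≈ 8.58%.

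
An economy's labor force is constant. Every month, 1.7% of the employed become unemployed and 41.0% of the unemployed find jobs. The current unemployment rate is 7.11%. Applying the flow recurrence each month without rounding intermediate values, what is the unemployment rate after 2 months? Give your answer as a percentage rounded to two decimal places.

With a fixed labor force, u_{t+1} = u_t + s·(1−u_t) − f·u_t = u_t·(1−s−f) + s.
Here 1−s−f = 0.573 and s = 0.017.
u_1 = 0.071100 × 0.573 + 0.017 = 0.057740.
u_2 = 0.057740 × 0.573 + 0.017 = 0.050085.

Unemployment rate after two months ≈ 5.01%.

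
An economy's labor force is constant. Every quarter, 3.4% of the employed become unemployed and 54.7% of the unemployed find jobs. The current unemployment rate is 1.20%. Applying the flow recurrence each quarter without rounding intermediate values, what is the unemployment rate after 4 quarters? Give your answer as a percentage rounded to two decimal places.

Unemployment rate after four quarters ≈ 5.71%.

With a fixed labor force, u_{t+1} = u_t + s·(1−u_t) − f·u_t = u_t·(1−s−f) + s.
Here 1−s−f = 0.419 and s = 0.034.
u_1 = 0.012000 × 0.419 + 0.034 = 0.039028.
u_2 = 0.039028 × 0.419 + 0.034 = 0.050353.
u_3 = 0.050353 × 0.419 + 0.034 = 0.055098.
u_4 = 0.055098 × 0.419 + 0.034 = 0.057086.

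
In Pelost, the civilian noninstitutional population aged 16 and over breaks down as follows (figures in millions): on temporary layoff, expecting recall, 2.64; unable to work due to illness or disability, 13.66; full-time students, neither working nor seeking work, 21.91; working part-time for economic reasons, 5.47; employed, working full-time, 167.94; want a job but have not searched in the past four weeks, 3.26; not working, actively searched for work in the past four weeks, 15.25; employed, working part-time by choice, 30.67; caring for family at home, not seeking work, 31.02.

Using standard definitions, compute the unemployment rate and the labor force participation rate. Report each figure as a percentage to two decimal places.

Unemployment rate ≈ 8.06%; labor force participation rate ≈ 76.06%.

Employed = 5.47 + 167.94 + 30.67 = 204.08 million (anyone who worked, including part-time for economic reasons, counts as employed).
Unemployed = 2.64 + 15.25 = 17.89 million (jobless and actively searching, or on temporary layoff).
Labor force = 204.08 + 17.89 = 221.97 million.
Not in labor force = 13.66 + 21.91 + 3.26 + 31.02 = 69.85 million (those not working and not actively searching are outside the labor force — including those who want a job but have given up searching).
Civilian working-age population = 221.97 + 69.85 = 291.82 million.
Unemployment rate = 17.89 / 221.97 = 8.06%.
Labor force participation rate = 221.97 / 291.82 = 76.06%.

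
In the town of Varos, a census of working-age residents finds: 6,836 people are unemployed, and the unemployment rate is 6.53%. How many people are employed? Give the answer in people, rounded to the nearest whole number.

Labor force = U / u = 6,836 / 0.0653 ≈ 104,686.
Employed = labor force − unemployed = 104,686 − 6,836 = 97,850.

About 97,850 are employed.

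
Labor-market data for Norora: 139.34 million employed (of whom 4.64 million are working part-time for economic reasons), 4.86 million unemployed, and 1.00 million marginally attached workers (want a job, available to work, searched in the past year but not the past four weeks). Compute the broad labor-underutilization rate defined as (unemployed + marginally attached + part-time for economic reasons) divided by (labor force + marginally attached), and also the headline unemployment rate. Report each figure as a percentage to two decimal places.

Broad underutilization rate ≈ 7.23%; headline unemployment rate ≈ 3.37%.

Labor force = 139.34 + 4.86 = 144.20 million.
Numerator = 4.86 + 1.00 + 4.64 = 10.50 million.
Denominator = 144.20 + 1.00 = 145.20 million.
Broad rate = 10.50 / 145.20 = 7.23%.
Headline unemployment rate = 4.86 / 144.20 = 3.37%.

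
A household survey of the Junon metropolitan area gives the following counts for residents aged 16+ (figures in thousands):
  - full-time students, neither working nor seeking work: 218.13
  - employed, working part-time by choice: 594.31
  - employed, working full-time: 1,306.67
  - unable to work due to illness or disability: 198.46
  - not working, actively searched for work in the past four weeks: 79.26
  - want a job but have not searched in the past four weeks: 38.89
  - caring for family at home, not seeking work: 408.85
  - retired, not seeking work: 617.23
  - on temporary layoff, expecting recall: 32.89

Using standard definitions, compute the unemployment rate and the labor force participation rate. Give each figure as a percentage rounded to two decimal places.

Unemployment rate ≈ 5.57%; labor force participation rate ≈ 57.61%.

Employed = 594.31 + 1,306.67 = 1,900.98 thousand.
Unemployed = 79.26 + 32.89 = 112.15 thousand (jobless and actively searching, or on temporary layoff).
Labor force = 1,900.98 + 112.15 = 2,013.13 thousand.
Not in labor force = 218.13 + 198.46 + 38.89 + 408.85 + 617.23 = 1,481.56 thousand (those not working and not actively searching are outside the labor force — including those who want a job but have given up searching).
Civilian working-age population = 2,013.13 + 1,481.56 = 3,494.69 thousand.
Unemployment rate = 112.15 / 2,013.13 = 5.57%.
Labor force participation rate = 2,013.13 / 3,494.69 = 57.61%.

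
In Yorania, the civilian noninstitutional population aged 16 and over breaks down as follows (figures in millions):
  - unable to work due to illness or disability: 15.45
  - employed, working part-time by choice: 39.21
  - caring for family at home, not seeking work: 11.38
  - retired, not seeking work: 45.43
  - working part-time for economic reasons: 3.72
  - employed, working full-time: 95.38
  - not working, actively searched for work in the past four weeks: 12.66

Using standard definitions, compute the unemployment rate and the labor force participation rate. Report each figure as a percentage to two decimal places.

Unemployment rate ≈ 8.39%; labor force participation rate ≈ 67.63%.

Employed = 39.21 + 3.72 + 95.38 = 138.31 million (anyone who worked, including part-time for economic reasons, counts as employed).
Unemployed = 12.66 million.
Labor force = 138.31 + 12.66 = 150.97 million.
Not in labor force = 15.45 + 11.38 + 45.43 = 72.26 million (those not working and not actively searching are outside the labor force).
Civilian working-age population = 150.97 + 72.26 = 223.23 million.
Unemployment rate = 12.66 / 150.97 = 8.39%.
Labor force participation rate = 150.97 / 223.23 = 67.63%.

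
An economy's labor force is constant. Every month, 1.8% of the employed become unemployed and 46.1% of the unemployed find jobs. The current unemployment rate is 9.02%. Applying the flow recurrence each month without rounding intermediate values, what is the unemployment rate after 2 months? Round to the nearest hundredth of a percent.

Unemployment rate after two months ≈ 5.19%.

With a fixed labor force, u_{t+1} = u_t + s·(1−u_t) − f·u_t = u_t·(1−s−f) + s.
Here 1−s−f = 0.521 and s = 0.018.
u_1 = 0.090200 × 0.521 + 0.018 = 0.064994.
u_2 = 0.064994 × 0.521 + 0.018 = 0.051862.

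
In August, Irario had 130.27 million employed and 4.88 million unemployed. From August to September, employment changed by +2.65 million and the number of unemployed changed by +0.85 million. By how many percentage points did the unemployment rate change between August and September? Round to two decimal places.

August: labor force = 130.27 + 4.88 = 135.15; u = 4.88/135.15 = 3.61%.
September: labor force = 132.92 + 5.73 = 138.65; u = 5.73/138.65 = 4.13%.
Change = 4.13% − 3.61% = +0.52 pp.

The unemployment rate changed by +0.52 percentage points.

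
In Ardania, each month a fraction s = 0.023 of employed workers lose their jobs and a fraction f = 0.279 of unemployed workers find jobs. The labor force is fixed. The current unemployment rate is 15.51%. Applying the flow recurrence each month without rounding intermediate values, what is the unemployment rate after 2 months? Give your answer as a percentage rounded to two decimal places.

With a fixed labor force, u_{t+1} = u_t + s·(1−u_t) − f·u_t = u_t·(1−s−f) + s.
Here 1−s−f = 0.698 and s = 0.023.
u_1 = 0.155100 × 0.698 + 0.023 = 0.131260.
u_2 = 0.131260 × 0.698 + 0.023 = 0.114619.

Unemployment rate after two months ≈ 11.46%.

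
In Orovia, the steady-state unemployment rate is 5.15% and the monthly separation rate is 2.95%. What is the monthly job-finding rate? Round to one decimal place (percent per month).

From u* = s/(s+f): f = s·(1−u)/u.
f = 2.95 × (1 − 0.0515) / 0.0515 = 2.7981 / 0.0515 ≈ 54.3% per month.

Job-finding rate ≈ 54.3% per month.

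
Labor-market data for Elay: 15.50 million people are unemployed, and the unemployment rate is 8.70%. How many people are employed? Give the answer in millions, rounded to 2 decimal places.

About 162.66 million are employed.

Labor force = U / u = 15.50 / 0.0870 ≈ 178.16 million.
Employed = labor force − unemployed = 178.16 − 15.50 = 162.66 million.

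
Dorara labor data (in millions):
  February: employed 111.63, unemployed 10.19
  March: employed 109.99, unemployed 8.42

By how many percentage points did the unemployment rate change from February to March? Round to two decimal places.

The unemployment rate changed by −1.25 percentage points.

February: labor force = 111.63 + 10.19 = 121.82; u = 10.19/121.82 = 8.36%.
March: labor force = 109.99 + 8.42 = 118.41; u = 8.42/118.41 = 7.11%.
Change = 7.11% − 8.36% = −1.25 pp.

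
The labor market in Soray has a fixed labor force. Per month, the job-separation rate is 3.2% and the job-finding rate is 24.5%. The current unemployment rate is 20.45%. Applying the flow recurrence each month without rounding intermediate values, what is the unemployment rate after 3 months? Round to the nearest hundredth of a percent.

Unemployment rate after three months ≈ 14.92%.

With a fixed labor force, u_{t+1} = u_t + s·(1−u_t) − f·u_t = u_t·(1−s−f) + s.
Here 1−s−f = 0.723 and s = 0.032.
u_1 = 0.204500 × 0.723 + 0.032 = 0.179853.
u_2 = 0.179853 × 0.723 + 0.032 = 0.162034.
u_3 = 0.162034 × 0.723 + 0.032 = 0.149151.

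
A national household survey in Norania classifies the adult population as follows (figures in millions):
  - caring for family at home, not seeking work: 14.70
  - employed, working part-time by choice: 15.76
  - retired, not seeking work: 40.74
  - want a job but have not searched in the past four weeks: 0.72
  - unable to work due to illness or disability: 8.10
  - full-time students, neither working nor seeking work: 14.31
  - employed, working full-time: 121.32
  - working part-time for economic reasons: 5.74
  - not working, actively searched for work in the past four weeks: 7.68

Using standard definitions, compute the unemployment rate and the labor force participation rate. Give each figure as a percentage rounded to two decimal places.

Employed = 15.76 + 121.32 + 5.74 = 142.82 million (anyone who worked, including part-time for economic reasons, counts as employed).
Unemployed = 7.68 million.
Labor force = 142.82 + 7.68 = 150.50 million.
Not in labor force = 14.70 + 40.74 + 0.72 + 8.10 + 14.31 = 78.57 million (those not working and not actively searching are outside the labor force — including those who want a job but have given up searching).
Civilian working-age population = 150.50 + 78.57 = 229.07 million.
Unemployment rate = 7.68 / 150.50 = 5.10%.
Labor force participation rate = 150.50 / 229.07 = 65.70%.

Unemployment rate ≈ 5.10%; labor force participation rate ≈ 65.70%.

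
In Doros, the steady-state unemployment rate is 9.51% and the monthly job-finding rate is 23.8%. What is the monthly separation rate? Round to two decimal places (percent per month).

From u* = s/(s+f): s = u·f/(1−u).
s = 0.0951 × 23.8 / (1 − 0.0951) = 2.2634 / 0.9049 ≈ 2.50% per month.

Separation rate ≈ 2.50% per month.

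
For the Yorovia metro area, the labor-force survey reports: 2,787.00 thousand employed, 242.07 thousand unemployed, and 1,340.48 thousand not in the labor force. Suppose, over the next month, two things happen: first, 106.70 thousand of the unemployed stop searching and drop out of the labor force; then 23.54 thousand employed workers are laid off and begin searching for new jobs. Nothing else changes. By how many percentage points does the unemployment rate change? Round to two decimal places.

Initially, labor force = 2,787.00 + 242.07 = 3,029.07 thousand, so u = 242.07/3,029.07 = 7.99%.
After the first change, unemployed and labor force both fall by 106.70 → E = 2,787.00, U = 135.37, labor force = 2,922.37 thousand.
After the second change, employed falls and unemployed rises by 23.54; labor force unchanged → E = 2,763.46, U = 158.91, labor force = 2,922.37 thousand.
New unemployment rate = 158.91 / 2,922.37 = 5.44%.
Change = 5.44% − 7.99% = −2.55 percentage points.

The unemployment rate changes by −2.55 percentage points.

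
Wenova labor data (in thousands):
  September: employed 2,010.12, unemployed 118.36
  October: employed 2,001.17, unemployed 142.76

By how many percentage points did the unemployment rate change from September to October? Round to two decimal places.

September: labor force = 2,010.12 + 118.36 = 2,128.48; u = 118.36/2,128.48 = 5.56%.
October: labor force = 2,001.17 + 142.76 = 2,143.93; u = 142.76/2,143.93 = 6.66%.
Change = 6.66% − 5.56% = +1.10 pp.

The unemployment rate changed by +1.10 percentage points.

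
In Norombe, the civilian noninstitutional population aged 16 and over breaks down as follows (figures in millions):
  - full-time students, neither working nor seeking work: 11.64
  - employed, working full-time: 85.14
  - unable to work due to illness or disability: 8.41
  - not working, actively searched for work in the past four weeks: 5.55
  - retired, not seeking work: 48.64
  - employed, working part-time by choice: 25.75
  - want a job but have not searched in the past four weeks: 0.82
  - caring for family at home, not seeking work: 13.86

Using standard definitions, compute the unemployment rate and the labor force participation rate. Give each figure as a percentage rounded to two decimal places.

Unemployment rate ≈ 4.77%; labor force participation rate ≈ 58.28%.

Employed = 85.14 + 25.75 = 110.89 million.
Unemployed = 5.55 million.
Labor force = 110.89 + 5.55 = 116.44 million.
Not in labor force = 11.64 + 8.41 + 48.64 + 0.82 + 13.86 = 83.37 million (those not working and not actively searching are outside the labor force — including those who want a job but have given up searching).
Civilian working-age population = 116.44 + 83.37 = 199.81 million.
Unemployment rate = 5.55 / 116.44 = 4.77%.
Labor force participation rate = 116.44 / 199.81 = 58.28%.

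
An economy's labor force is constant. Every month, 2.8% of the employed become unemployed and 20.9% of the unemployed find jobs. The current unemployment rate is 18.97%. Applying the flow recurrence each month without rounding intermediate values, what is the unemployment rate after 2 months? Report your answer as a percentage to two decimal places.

Unemployment rate after two months ≈ 15.98%.

With a fixed labor force, u_{t+1} = u_t + s·(1−u_t) − f·u_t = u_t·(1−s−f) + s.
Here 1−s−f = 0.763 and s = 0.028.
u_1 = 0.189700 × 0.763 + 0.028 = 0.172741.
u_2 = 0.172741 × 0.763 + 0.028 = 0.159801.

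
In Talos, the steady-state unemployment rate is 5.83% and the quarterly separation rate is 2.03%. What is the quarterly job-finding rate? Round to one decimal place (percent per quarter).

Job-finding rate ≈ 32.8% per quarter.

From u* = s/(s+f): f = s·(1−u)/u.
f = 2.03 × (1 − 0.0583) / 0.0583 = 1.9117 / 0.0583 ≈ 32.8% per quarter.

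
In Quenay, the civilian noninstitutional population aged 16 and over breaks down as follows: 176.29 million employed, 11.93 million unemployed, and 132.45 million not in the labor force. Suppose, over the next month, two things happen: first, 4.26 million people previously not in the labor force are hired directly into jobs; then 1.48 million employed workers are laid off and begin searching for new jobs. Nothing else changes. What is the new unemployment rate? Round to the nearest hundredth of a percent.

New unemployment rate ≈ 6.97%.

Initially, labor force = 176.29 + 11.93 = 188.22 million, so u = 11.93/188.22 = 6.34%.
After the first change, employed and labor force both rise by 4.26; unemployed unchanged → E = 180.55, U = 11.93, labor force = 192.48 million.
After the second change, employed falls and unemployed rises by 1.48; labor force unchanged → E = 179.07, U = 13.41, labor force = 192.48 million.
New unemployment rate = 13.41 / 192.48 = 6.97%.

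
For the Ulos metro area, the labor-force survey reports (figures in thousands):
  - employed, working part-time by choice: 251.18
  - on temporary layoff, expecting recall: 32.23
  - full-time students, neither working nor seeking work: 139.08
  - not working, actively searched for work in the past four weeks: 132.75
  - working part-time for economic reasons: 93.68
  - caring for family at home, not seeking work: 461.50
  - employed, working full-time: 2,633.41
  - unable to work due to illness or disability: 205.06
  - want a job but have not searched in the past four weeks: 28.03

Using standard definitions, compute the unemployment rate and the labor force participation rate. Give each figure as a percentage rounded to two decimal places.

Unemployment rate ≈ 5.25%; labor force participation rate ≈ 79.04%.

Employed = 251.18 + 93.68 + 2,633.41 = 2,978.27 thousand (anyone who worked, including part-time for economic reasons, counts as employed).
Unemployed = 32.23 + 132.75 = 164.98 thousand (jobless and actively searching, or on temporary layoff).
Labor force = 2,978.27 + 164.98 = 3,143.25 thousand.
Not in labor force = 139.08 + 461.50 + 205.06 + 28.03 = 833.67 thousand (those not working and not actively searching are outside the labor force — including those who want a job but have given up searching).
Civilian working-age population = 3,143.25 + 833.67 = 3,976.92 thousand.
Unemployment rate = 164.98 / 3,143.25 = 5.25%.
Labor force participation rate = 3,143.25 / 3,976.92 = 79.04%.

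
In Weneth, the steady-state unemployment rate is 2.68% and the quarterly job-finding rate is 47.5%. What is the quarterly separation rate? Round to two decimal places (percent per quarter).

Separation rate ≈ 1.31% per quarter.

From u* = s/(s+f): s = u·f/(1−u).
s = 0.0268 × 47.5 / (1 − 0.0268) = 1.2730 / 0.9732 ≈ 1.31% per quarter.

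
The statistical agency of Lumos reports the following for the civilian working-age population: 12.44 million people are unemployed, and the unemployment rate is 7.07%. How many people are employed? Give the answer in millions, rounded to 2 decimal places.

Labor force = U / u = 12.44 / 0.0707 ≈ 175.95 million.
Employed = labor force − unemployed = 175.95 − 12.44 = 163.51 million.

About 163.51 million are employed.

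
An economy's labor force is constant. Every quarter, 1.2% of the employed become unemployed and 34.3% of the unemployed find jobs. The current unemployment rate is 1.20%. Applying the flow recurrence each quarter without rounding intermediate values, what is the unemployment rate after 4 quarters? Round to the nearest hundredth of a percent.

With a fixed labor force, u_{t+1} = u_t + s·(1−u_t) − f·u_t = u_t·(1−s−f) + s.
Here 1−s−f = 0.645 and s = 0.012.
u_1 = 0.012000 × 0.645 + 0.012 = 0.019740.
u_2 = 0.019740 × 0.645 + 0.012 = 0.024732.
u_3 = 0.024732 × 0.645 + 0.012 = 0.027952.
u_4 = 0.027952 × 0.645 + 0.012 = 0.030029.

Unemployment rate after four quarters ≈ 3.00%.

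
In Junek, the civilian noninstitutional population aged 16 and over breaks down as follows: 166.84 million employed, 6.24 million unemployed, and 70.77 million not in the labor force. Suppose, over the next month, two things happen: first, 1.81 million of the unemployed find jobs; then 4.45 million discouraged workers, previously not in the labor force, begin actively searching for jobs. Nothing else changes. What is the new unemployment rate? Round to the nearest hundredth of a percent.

New unemployment rate ≈ 5.00%.

Initially, labor force = 166.84 + 6.24 = 173.08 million, so u = 6.24/173.08 = 3.61%.
After the first change, unemployed falls and employed rises by 1.81; labor force unchanged → E = 168.65, U = 4.43, labor force = 173.08 million.
After the second change, unemployed and labor force both rise by 4.45 → E = 168.65, U = 8.88, labor force = 177.53 million.
New unemployment rate = 8.88 / 177.53 = 5.00%.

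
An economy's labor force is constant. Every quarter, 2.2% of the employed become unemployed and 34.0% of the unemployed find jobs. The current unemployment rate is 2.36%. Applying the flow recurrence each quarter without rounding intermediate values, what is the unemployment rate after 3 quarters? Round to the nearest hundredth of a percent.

Unemployment rate after three quarters ≈ 5.11%.

With a fixed labor force, u_{t+1} = u_t + s·(1−u_t) − f·u_t = u_t·(1−s−f) + s.
Here 1−s−f = 0.638 and s = 0.022.
u_1 = 0.023600 × 0.638 + 0.022 = 0.037057.
u_2 = 0.037057 × 0.638 + 0.022 = 0.045642.
u_3 = 0.045642 × 0.638 + 0.022 = 0.051120.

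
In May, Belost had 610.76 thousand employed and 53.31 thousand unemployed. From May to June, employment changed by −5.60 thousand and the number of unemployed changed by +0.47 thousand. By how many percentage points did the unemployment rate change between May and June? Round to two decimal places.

May: labor force = 610.76 + 53.31 = 664.07; u = 53.31/664.07 = 8.03%.
June: labor force = 605.16 + 53.78 = 658.94; u = 53.78/658.94 = 8.16%.
Change = 8.16% − 8.03% = +0.13 pp.

The unemployment rate changed by +0.13 percentage points.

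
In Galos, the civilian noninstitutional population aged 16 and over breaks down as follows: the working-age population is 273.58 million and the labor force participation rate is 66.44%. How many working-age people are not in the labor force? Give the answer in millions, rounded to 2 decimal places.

About 91.81 million are not in the labor force.

Share not in the labor force = 1 − 0.6644 = 0.3356.
Not in labor force = 0.3356 × 273.58 ≈ 91.81 million.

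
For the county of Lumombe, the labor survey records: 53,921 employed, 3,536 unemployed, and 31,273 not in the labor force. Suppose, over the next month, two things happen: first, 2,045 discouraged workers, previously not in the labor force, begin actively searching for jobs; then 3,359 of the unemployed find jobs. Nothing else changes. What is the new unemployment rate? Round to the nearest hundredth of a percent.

Initially, labor force = 53,921 + 3,536 = 57,457, so u = 3,536/57,457 = 6.15%.
After the first change, unemployed and labor force both rise by 2,045 → E = 53,921, U = 5,581, labor force = 59,502.
After the second change, unemployed falls and employed rises by 3,359; labor force unchanged → E = 57,280, U = 2,222, labor force = 59,502.
New unemployment rate = 2,222 / 59,502 = 3.73%.

New unemployment rate ≈ 3.73%.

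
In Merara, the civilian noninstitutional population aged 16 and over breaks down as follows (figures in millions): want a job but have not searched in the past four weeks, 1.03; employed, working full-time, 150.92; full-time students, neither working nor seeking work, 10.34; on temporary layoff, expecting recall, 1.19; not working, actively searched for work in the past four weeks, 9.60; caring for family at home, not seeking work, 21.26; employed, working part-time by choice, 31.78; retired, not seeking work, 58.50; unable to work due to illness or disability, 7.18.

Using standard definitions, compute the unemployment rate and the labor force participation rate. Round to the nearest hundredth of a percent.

Employed = 150.92 + 31.78 = 182.70 million.
Unemployed = 1.19 + 9.60 = 10.79 million (jobless and actively searching, or on temporary layoff).
Labor force = 182.70 + 10.79 = 193.49 million.
Not in labor force = 1.03 + 10.34 + 21.26 + 58.50 + 7.18 = 98.31 million (those not working and not actively searching are outside the labor force — including those who want a job but have given up searching).
Civilian working-age population = 193.49 + 98.31 = 291.80 million.
Unemployment rate = 10.79 / 193.49 = 5.58%.
Labor force participation rate = 193.49 / 291.80 = 66.31%.

Unemployment rate ≈ 5.58%; labor force participation rate ≈ 66.31%.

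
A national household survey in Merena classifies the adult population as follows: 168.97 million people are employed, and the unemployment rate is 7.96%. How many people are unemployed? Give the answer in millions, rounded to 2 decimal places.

About 14.61 million are unemployed.

Let U be the number unemployed. The labor force is E + U, and U/(E+U) = 0.0796.
So U = 0.0796 × 168.97 / (1 − 0.0796) = 13.4500 / 0.9204 ≈ 14.61 million.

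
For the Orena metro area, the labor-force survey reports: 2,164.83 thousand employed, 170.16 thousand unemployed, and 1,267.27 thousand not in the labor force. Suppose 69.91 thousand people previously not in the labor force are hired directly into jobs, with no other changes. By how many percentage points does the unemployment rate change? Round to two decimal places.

The unemployment rate changes by −0.21 percentage points.

Initially, labor force = 2,164.83 + 170.16 = 2,334.99 thousand, so u = 170.16/2,334.99 = 7.29%.
After the change, employed and labor force both rise by 69.91; unemployed unchanged → E = 2,234.74, U = 170.16, labor force = 2,404.90 thousand.
New unemployment rate = 170.16 / 2,404.90 = 7.08%.
Change = 7.08% − 7.29% = −0.21 percentage points.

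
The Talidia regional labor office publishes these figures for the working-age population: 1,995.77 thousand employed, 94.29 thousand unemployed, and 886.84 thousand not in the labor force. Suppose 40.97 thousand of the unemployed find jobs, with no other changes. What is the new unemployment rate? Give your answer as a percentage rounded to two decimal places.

Initially, labor force = 1,995.77 + 94.29 = 2,090.06 thousand, so u = 94.29/2,090.06 = 4.51%.
After the change, unemployed falls and employed rises by 40.97; labor force unchanged → E = 2,036.74, U = 53.32, labor force = 2,090.06 thousand.
New unemployment rate = 53.32 / 2,090.06 = 2.55%.

New unemployment rate ≈ 2.55%.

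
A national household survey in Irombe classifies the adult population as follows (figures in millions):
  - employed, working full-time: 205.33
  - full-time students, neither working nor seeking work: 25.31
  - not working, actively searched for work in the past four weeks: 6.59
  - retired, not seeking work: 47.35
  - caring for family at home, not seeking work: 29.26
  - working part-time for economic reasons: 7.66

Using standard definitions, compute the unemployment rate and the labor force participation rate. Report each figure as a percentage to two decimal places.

Unemployment rate ≈ 3.00%; labor force participation rate ≈ 68.30%.

Employed = 205.33 + 7.66 = 212.99 million (anyone who worked, including part-time for economic reasons, counts as employed).
Unemployed = 6.59 million.
Labor force = 212.99 + 6.59 = 219.58 million.
Not in labor force = 25.31 + 47.35 + 29.26 = 101.92 million (those not working and not actively searching are outside the labor force).
Civilian working-age population = 219.58 + 101.92 = 321.50 million.
Unemployment rate = 6.59 / 219.58 = 3.00%.
Labor force participation rate = 219.58 / 321.50 = 68.30%.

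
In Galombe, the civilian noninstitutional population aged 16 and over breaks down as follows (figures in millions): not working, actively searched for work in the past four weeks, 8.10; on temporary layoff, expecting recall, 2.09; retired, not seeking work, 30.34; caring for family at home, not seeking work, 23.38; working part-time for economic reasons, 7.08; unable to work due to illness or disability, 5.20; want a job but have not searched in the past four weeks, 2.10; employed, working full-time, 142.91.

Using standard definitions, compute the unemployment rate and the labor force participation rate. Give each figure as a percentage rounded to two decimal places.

Employed = 7.08 + 142.91 = 149.99 million (anyone who worked, including part-time for economic reasons, counts as employed).
Unemployed = 8.10 + 2.09 = 10.19 million (jobless and actively searching, or on temporary layoff).
Labor force = 149.99 + 10.19 = 160.18 million.
Not in labor force = 30.34 + 23.38 + 5.20 + 2.10 = 61.02 million (those not working and not actively searching are outside the labor force — including those who want a job but have given up searching).
Civilian working-age population = 160.18 + 61.02 = 221.20 million.
Unemployment rate = 10.19 / 160.18 = 6.36%.
Labor force participation rate = 160.18 / 221.20 = 72.41%.

Unemployment rate ≈ 6.36%; labor force participation rate ≈ 72.41%.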